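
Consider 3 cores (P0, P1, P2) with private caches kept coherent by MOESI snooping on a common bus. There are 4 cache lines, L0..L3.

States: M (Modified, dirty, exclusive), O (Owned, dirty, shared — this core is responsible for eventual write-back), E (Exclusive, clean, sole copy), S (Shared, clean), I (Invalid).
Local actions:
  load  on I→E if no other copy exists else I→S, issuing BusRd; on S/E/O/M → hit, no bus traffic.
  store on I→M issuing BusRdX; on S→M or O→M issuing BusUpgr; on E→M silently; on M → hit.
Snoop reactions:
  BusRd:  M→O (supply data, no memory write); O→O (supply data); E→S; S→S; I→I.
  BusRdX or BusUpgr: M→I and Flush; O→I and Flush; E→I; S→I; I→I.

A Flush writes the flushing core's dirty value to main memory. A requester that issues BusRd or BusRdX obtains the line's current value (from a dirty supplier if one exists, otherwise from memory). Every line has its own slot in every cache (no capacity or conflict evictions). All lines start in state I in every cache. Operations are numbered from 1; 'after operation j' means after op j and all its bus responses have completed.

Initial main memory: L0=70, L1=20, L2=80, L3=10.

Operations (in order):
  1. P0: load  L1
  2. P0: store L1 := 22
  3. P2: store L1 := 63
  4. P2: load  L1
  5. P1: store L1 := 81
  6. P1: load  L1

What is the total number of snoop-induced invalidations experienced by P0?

invalidations = 1

1. P0: load  L1  bus=[BusRd]  L1: P0=E P1=I P2=I  mem[L1]=20
2. P0: store L1 := 22  bus=[-]  L1: P0=M P1=I P2=I  mem[L1]=20
3. P2: store L1 := 63  bus=[BusRdX,Flush]  L1: P0=I P1=I P2=M  mem[L1]=22
4. P2: load  L1  bus=[-]  L1: P0=I P1=I P2=M  mem[L1]=22
5. P1: store L1 := 81  bus=[BusRdX,Flush]  L1: P0=I P1=M P2=I  mem[L1]=63
6. P1: load  L1  bus=[-]  L1: P0=I P1=M P2=I  mem[L1]=63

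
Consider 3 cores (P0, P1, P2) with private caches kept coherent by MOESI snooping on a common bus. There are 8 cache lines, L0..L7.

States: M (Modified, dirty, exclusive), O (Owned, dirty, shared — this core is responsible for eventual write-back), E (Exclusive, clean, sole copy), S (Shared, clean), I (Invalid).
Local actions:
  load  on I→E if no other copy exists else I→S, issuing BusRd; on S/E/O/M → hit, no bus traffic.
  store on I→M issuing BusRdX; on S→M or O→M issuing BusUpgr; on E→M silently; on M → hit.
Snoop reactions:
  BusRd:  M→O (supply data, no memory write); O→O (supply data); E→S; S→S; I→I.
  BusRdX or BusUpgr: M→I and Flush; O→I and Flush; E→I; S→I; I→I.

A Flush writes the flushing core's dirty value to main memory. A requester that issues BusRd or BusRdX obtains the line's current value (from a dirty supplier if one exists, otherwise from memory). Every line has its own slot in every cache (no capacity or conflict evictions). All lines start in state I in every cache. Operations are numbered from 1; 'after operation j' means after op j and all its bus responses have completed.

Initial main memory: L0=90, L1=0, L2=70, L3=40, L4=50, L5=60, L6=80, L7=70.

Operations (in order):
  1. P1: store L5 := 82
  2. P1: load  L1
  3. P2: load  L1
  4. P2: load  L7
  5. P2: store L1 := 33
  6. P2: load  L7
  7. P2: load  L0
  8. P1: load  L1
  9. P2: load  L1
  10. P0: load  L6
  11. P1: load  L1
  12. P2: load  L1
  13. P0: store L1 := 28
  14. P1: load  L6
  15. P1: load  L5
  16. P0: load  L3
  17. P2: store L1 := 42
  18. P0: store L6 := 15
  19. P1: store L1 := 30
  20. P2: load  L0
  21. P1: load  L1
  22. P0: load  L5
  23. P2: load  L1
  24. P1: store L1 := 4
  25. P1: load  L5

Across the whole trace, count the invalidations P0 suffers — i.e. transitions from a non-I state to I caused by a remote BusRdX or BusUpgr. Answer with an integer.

invalidations = 1

1. P1: store L5 := 82  bus=[BusRdX]  L5: P0=I P1=M P2=I  mem[L5]=60
2. P1: load  L1  bus=[BusRd]  L1: P0=I P1=E P2=I  mem[L1]=0
3. P2: load  L1  bus=[BusRd]  L1: P0=I P1=S P2=S  mem[L1]=0
4. P2: load  L7  bus=[BusRd]  L7: P0=I P1=I P2=E  mem[L7]=70
5. P2: store L1 := 33  bus=[BusUpgr]  L1: P0=I P1=I P2=M  mem[L1]=0
6. P2: load  L7  bus=[-]  L7: P0=I P1=I P2=E  mem[L7]=70
7. P2: load  L0  bus=[BusRd]  L0: P0=I P1=I P2=E  mem[L0]=90
8. P1: load  L1  bus=[BusRd]  L1: P0=I P1=S P2=O  mem[L1]=0
9. P2: load  L1  bus=[-]  L1: P0=I P1=S P2=O  mem[L1]=0
10. P0: load  L6  bus=[BusRd]  L6: P0=E P1=I P2=I  mem[L6]=80
11. P1: load  L1  bus=[-]  L1: P0=I P1=S P2=O  mem[L1]=0
12. P2: load  L1  bus=[-]  L1: P0=I P1=S P2=O  mem[L1]=0
13. P0: store L1 := 28  bus=[BusRdX,Flush]  L1: P0=M P1=I P2=I  mem[L1]=33
14. P1: load  L6  bus=[BusRd]  L6: P0=S P1=S P2=I  mem[L6]=80
15. P1: load  L5  bus=[-]  L5: P0=I P1=M P2=I  mem[L5]=60
16. P0: load  L3  bus=[BusRd]  L3: P0=E P1=I P2=I  mem[L3]=40
17. P2: store L1 := 42  bus=[BusRdX,Flush]  L1: P0=I P1=I P2=M  mem[L1]=28
18. P0: store L6 := 15  bus=[BusUpgr]  L6: P0=M P1=I P2=I  mem[L6]=80
19. P1: store L1 := 30  bus=[BusRdX,Flush]  L1: P0=I P1=M P2=I  mem[L1]=42
20. P2: load  L0  bus=[-]  L0: P0=I P1=I P2=E  mem[L0]=90
21. P1: load  L1  bus=[-]  L1: P0=I P1=M P2=I  mem[L1]=42
22. P0: load  L5  bus=[BusRd]  L5: P0=S P1=O P2=I  mem[L5]=60
23. P2: load  L1  bus=[BusRd]  L1: P0=I P1=O P2=S  mem[L1]=42
24. P1: store L1 := 4  bus=[BusUpgr]  L1: P0=I P1=M P2=I  mem[L1]=42
25. P1: load  L5  bus=[-]  L5: P0=S P1=O P2=I  mem[L5]=60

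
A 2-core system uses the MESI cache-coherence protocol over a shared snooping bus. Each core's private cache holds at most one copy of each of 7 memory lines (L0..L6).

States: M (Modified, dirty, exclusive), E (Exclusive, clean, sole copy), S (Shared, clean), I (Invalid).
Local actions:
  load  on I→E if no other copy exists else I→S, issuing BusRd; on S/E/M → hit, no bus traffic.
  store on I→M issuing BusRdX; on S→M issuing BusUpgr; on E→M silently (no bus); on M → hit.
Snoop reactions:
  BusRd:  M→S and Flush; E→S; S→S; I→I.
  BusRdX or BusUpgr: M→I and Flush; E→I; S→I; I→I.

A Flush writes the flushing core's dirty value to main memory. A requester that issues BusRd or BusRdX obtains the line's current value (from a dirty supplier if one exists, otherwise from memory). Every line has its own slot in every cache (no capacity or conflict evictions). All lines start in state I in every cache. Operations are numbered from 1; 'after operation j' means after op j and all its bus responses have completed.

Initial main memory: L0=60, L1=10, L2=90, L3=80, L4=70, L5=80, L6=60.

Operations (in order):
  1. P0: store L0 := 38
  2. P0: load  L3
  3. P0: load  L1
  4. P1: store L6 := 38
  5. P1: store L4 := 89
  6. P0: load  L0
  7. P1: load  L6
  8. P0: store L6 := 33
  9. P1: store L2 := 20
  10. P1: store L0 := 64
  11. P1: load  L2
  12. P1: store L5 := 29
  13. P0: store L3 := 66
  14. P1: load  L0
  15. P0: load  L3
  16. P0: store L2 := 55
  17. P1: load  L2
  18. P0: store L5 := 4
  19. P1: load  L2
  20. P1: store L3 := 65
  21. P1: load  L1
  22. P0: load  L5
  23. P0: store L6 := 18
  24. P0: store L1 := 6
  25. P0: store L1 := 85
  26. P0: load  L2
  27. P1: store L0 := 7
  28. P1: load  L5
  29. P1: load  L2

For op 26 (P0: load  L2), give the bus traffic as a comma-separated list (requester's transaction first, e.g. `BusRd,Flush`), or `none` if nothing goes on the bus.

[1] P0: store L0 := 38 | P0:M(38), P1:I | bus: BusRdX
[2] P0: load  L3 | P0:E(80), P1:I | bus: BusRd
[3] P0: load  L1 | P0:E(10), P1:I | bus: BusRd
[4] P1: store L6 := 38 | P0:I, P1:M(38) | bus: BusRdX
[5] P1: store L4 := 89 | P0:I, P1:M(89) | bus: BusRdX
[6] P0: load  L0 | P0:M(38), P1:I | bus: none
[7] P1: load  L6 | P0:I, P1:M(38) | bus: none
[8] P0: store L6 := 33 | P0:M(33), P1:I | bus: BusRdX,Flush
[9] P1: store L2 := 20 | P0:I, P1:M(20) | bus: BusRdX
[10] P1: store L0 := 64 | P0:I, P1:M(64) | bus: BusRdX,Flush
[11] P1: load  L2 | P0:I, P1:M(20) | bus: none
[12] P1: store L5 := 29 | P0:I, P1:M(29) | bus: BusRdX
[13] P0: store L3 := 66 | P0:M(66), P1:I | bus: none
[14] P1: load  L0 | P0:I, P1:M(64) | bus: none
[15] P0: load  L3 | P0:M(66), P1:I | bus: none
[16] P0: store L2 := 55 | P0:M(55), P1:I | bus: BusRdX,Flush
[17] P1: load  L2 | P0:S(55), P1:S(55) | bus: BusRd,Flush
[18] P0: store L5 := 4 | P0:M(4), P1:I | bus: BusRdX,Flush
[19] P1: load  L2 | P0:S(55), P1:S(55) | bus: none
[20] P1: store L3 := 65 | P0:I, P1:M(65) | bus: BusRdX,Flush
[21] P1: load  L1 | P0:S(10), P1:S(10) | bus: BusRd
[22] P0: load  L5 | P0:M(4), P1:I | bus: none
[23] P0: store L6 := 18 | P0:M(18), P1:I | bus: none
[24] P0: store L1 := 6 | P0:M(6), P1:I | bus: BusUpgr
[25] P0: store L1 := 85 | P0:M(85), P1:I | bus: none
[26] P0: load  L2 | P0:S(55), P1:S(55) | bus: none
[27] P1: store L0 := 7 | P0:I, P1:M(7) | bus: none
[28] P1: load  L5 | P0:S(4), P1:S(4) | bus: BusRd,Flush
[29] P1: load  L2 | P0:S(55), P1:S(55) | bus: none

bus = none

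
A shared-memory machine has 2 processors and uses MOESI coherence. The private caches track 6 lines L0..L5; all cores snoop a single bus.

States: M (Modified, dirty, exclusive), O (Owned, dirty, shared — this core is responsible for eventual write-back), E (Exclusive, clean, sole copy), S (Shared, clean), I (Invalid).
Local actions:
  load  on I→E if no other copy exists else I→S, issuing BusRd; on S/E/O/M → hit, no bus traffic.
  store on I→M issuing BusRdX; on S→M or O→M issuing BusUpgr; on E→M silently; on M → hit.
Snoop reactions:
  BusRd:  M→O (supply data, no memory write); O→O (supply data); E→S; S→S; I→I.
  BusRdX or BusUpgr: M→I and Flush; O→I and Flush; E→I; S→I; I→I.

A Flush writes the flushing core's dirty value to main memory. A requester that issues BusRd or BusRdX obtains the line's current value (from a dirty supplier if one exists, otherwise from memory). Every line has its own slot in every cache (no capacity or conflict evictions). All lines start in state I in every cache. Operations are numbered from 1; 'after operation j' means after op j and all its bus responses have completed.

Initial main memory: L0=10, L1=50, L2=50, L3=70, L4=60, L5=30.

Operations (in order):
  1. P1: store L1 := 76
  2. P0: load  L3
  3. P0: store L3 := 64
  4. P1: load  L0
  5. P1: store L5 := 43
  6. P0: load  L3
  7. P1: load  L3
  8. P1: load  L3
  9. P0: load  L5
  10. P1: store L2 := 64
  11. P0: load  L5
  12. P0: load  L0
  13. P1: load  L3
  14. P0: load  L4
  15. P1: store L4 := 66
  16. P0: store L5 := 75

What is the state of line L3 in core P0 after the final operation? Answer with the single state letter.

state = O

step 1: P1: store L1 := 76  ⟶  IM  (L1)  txn=BusRdX  M[L1]=50
step 2: P0: load  L3  ⟶  EI  (L3)  txn=BusRd  M[L3]=70
step 3: P0: store L3 := 64  ⟶  MI  (L3)  txn=∅  M[L3]=70
step 4: P1: load  L0  ⟶  IE  (L0)  txn=BusRd  M[L0]=10
step 5: P1: store L5 := 43  ⟶  IM  (L5)  txn=BusRdX  M[L5]=30
step 6: P0: load  L3  ⟶  MI  (L3)  txn=∅  M[L3]=70
step 7: P1: load  L3  ⟶  OS  (L3)  txn=BusRd  M[L3]=70
step 8: P1: load  L3  ⟶  OS  (L3)  txn=∅  M[L3]=70
step 9: P0: load  L5  ⟶  SO  (L5)  txn=BusRd  M[L5]=30
step 10: P1: store L2 := 64  ⟶  IM  (L2)  txn=BusRdX  M[L2]=50
step 11: P0: load  L5  ⟶  SO  (L5)  txn=∅  M[L5]=30
step 12: P0: load  L0  ⟶  SS  (L0)  txn=BusRd  M[L0]=10
step 13: P1: load  L3  ⟶  OS  (L3)  txn=∅  M[L3]=70
step 14: P0: load  L4  ⟶  EI  (L4)  txn=BusRd  M[L4]=60
step 15: P1: store L4 := 66  ⟶  IM  (L4)  txn=BusRdX  M[L4]=60
step 16: P0: store L5 := 75  ⟶  MI  (L5)  txn=BusUpgr+Flush  M[L5]=43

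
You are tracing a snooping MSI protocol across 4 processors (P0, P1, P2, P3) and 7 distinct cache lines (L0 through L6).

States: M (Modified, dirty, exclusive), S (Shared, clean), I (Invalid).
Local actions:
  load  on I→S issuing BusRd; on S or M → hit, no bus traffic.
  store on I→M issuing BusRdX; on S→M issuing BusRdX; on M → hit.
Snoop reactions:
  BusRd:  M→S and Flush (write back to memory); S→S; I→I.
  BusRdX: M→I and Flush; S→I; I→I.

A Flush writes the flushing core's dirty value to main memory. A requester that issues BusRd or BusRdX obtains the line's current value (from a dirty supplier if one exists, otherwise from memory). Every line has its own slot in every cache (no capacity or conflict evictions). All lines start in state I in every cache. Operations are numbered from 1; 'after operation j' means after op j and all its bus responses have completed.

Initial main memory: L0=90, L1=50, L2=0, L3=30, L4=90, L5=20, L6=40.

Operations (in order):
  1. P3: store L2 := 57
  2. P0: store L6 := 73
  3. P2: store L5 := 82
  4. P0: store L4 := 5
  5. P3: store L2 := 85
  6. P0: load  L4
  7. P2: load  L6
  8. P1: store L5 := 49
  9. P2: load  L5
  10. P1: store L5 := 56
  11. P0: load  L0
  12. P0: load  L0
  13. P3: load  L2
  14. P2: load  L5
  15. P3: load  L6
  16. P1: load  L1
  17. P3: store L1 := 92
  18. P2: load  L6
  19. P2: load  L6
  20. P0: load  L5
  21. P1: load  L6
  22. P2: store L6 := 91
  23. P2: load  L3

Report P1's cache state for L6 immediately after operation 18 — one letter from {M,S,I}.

[1] P3: store L2 := 57 | P0:I, P1:I, P2:I, P3:M(57) | bus: BusRdX
[2] P0: store L6 := 73 | P0:M(73), P1:I, P2:I, P3:I | bus: BusRdX
[3] P2: store L5 := 82 | P0:I, P1:I, P2:M(82), P3:I | bus: BusRdX
[4] P0: store L4 := 5 | P0:M(5), P1:I, P2:I, P3:I | bus: BusRdX
[5] P3: store L2 := 85 | P0:I, P1:I, P2:I, P3:M(85) | bus: none
[6] P0: load  L4 | P0:M(5), P1:I, P2:I, P3:I | bus: none
[7] P2: load  L6 | P0:S(73), P1:I, P2:S(73), P3:I | bus: BusRd,Flush
[8] P1: store L5 := 49 | P0:I, P1:M(49), P2:I, P3:I | bus: BusRdX,Flush
[9] P2: load  L5 | P0:I, P1:S(49), P2:S(49), P3:I | bus: BusRd,Flush
[10] P1: store L5 := 56 | P0:I, P1:M(56), P2:I, P3:I | bus: BusRdX
[11] P0: load  L0 | P0:S(90), P1:I, P2:I, P3:I | bus: BusRd
[12] P0: load  L0 | P0:S(90), P1:I, P2:I, P3:I | bus: none
[13] P3: load  L2 | P0:I, P1:I, P2:I, P3:M(85) | bus: none
[14] P2: load  L5 | P0:I, P1:S(56), P2:S(56), P3:I | bus: BusRd,Flush
[15] P3: load  L6 | P0:S(73), P1:I, P2:S(73), P3:S(73) | bus: BusRd
[16] P1: load  L1 | P0:I, P1:S(50), P2:I, P3:I | bus: BusRd
[17] P3: store L1 := 92 | P0:I, P1:I, P2:I, P3:M(92) | bus: BusRdX
[18] P2: load  L6 | P0:S(73), P1:I, P2:S(73), P3:S(73) | bus: none
[19] P2: load  L6 | P0:S(73), P1:I, P2:S(73), P3:S(73) | bus: none
[20] P0: load  L5 | P0:S(56), P1:S(56), P2:S(56), P3:I | bus: BusRd
[21] P1: load  L6 | P0:S(73), P1:S(73), P2:S(73), P3:S(73) | bus: BusRd
[22] P2: store L6 := 91 | P0:I, P1:I, P2:M(91), P3:I | bus: BusRdX
[23] P2: load  L3 | P0:I, P1:I, P2:S(30), P3:I | bus: BusRd

state = I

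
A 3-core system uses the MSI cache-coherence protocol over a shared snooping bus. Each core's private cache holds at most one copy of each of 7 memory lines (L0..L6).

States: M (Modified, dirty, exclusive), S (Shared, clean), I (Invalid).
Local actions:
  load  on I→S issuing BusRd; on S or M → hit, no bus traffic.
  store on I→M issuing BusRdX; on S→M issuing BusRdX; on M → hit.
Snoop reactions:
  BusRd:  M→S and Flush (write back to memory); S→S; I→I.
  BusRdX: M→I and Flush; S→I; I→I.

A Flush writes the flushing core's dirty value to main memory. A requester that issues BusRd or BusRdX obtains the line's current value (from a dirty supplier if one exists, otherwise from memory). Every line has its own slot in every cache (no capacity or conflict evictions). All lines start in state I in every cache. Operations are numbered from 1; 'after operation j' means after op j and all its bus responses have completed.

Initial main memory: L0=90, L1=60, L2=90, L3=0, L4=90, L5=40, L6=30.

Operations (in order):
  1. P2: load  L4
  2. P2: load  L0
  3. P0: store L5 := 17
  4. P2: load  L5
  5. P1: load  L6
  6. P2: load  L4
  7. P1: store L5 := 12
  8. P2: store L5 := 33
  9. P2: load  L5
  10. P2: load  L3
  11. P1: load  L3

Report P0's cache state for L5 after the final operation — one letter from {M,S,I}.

[1] P2: load  L4 | P0:I, P1:I, P2:S(90) | bus: BusRd
[2] P2: load  L0 | P0:I, P1:I, P2:S(90) | bus: BusRd
[3] P0: store L5 := 17 | P0:M(17), P1:I, P2:I | bus: BusRdX
[4] P2: load  L5 | P0:S(17), P1:I, P2:S(17) | bus: BusRd,Flush
[5] P1: load  L6 | P0:I, P1:S(30), P2:I | bus: BusRd
[6] P2: load  L4 | P0:I, P1:I, P2:S(90) | bus: none
[7] P1: store L5 := 12 | P0:I, P1:M(12), P2:I | bus: BusRdX
[8] P2: store L5 := 33 | P0:I, P1:I, P2:M(33) | bus: BusRdX,Flush
[9] P2: load  L5 | P0:I, P1:I, P2:M(33) | bus: none
[10] P2: load  L3 | P0:I, P1:I, P2:S(0) | bus: BusRd
[11] P1: load  L3 | P0:I, P1:S(0), P2:S(0) | bus: BusRd

state = I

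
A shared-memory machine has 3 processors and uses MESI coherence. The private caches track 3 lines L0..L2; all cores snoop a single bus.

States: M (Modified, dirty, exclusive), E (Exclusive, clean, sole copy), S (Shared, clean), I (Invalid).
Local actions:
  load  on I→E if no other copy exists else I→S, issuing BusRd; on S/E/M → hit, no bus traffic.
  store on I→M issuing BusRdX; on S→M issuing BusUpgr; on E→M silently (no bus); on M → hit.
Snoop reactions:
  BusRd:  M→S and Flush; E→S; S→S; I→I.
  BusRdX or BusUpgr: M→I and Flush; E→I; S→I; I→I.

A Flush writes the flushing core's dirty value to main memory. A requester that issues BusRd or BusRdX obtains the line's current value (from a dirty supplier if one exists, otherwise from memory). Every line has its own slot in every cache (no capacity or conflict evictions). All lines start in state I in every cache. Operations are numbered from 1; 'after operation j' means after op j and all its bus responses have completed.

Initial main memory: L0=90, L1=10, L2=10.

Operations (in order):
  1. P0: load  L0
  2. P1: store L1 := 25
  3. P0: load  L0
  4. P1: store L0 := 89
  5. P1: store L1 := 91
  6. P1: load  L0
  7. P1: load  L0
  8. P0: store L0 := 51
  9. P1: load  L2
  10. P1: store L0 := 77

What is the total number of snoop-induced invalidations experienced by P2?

invalidations = 0

1. P0: load  L0  bus=[BusRd]  L0: P0=E P1=I P2=I  mem[L0]=90
2. P1: store L1 := 25  bus=[BusRdX]  L1: P0=I P1=M P2=I  mem[L1]=10
3. P0: load  L0  bus=[-]  L0: P0=E P1=I P2=I  mem[L0]=90
4. P1: store L0 := 89  bus=[BusRdX]  L0: P0=I P1=M P2=I  mem[L0]=90
5. P1: store L1 := 91  bus=[-]  L1: P0=I P1=M P2=I  mem[L1]=10
6. P1: load  L0  bus=[-]  L0: P0=I P1=M P2=I  mem[L0]=90
7. P1: load  L0  bus=[-]  L0: P0=I P1=M P2=I  mem[L0]=90
8. P0: store L0 := 51  bus=[BusRdX,Flush]  L0: P0=M P1=I P2=I  mem[L0]=89
9. P1: load  L2  bus=[BusRd]  L2: P0=I P1=E P2=I  mem[L2]=10
10. P1: store L0 := 77  bus=[BusRdX,Flush]  L0: P0=I P1=M P2=I  mem[L0]=51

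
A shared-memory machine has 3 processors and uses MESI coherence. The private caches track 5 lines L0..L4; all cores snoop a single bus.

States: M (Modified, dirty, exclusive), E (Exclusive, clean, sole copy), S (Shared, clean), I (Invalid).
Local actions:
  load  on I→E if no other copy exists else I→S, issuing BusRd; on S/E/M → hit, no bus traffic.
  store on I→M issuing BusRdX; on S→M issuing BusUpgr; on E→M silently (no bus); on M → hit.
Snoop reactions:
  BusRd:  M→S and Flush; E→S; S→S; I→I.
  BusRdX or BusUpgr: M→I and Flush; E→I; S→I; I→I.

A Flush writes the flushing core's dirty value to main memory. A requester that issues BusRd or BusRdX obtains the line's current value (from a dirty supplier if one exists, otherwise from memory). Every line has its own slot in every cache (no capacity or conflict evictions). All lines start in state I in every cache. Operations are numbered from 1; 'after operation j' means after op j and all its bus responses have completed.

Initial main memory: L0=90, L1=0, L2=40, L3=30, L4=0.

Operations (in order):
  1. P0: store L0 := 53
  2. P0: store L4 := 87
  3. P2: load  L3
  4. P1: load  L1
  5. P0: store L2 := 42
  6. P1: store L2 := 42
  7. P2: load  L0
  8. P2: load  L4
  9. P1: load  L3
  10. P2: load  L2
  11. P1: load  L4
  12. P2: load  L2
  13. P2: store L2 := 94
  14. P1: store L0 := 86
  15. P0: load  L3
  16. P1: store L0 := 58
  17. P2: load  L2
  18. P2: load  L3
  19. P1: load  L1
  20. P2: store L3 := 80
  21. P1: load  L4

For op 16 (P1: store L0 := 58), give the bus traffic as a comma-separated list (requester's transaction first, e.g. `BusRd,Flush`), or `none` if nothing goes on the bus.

[1] P0: store L0 := 53 | P0:M(53), P1:I, P2:I | bus: BusRdX
[2] P0: store L4 := 87 | P0:M(87), P1:I, P2:I | bus: BusRdX
[3] P2: load  L3 | P0:I, P1:I, P2:E(30) | bus: BusRd
[4] P1: load  L1 | P0:I, P1:E(0), P2:I | bus: BusRd
[5] P0: store L2 := 42 | P0:M(42), P1:I, P2:I | bus: BusRdX
[6] P1: store L2 := 42 | P0:I, P1:M(42), P2:I | bus: BusRdX,Flush
[7] P2: load  L0 | P0:S(53), P1:I, P2:S(53) | bus: BusRd,Flush
[8] P2: load  L4 | P0:S(87), P1:I, P2:S(87) | bus: BusRd,Flush
[9] P1: load  L3 | P0:I, P1:S(30), P2:S(30) | bus: BusRd
[10] P2: load  L2 | P0:I, P1:S(42), P2:S(42) | bus: BusRd,Flush
[11] P1: load  L4 | P0:S(87), P1:S(87), P2:S(87) | bus: BusRd
[12] P2: load  L2 | P0:I, P1:S(42), P2:S(42) | bus: none
[13] P2: store L2 := 94 | P0:I, P1:I, P2:M(94) | bus: BusUpgr
[14] P1: store L0 := 86 | P0:I, P1:M(86), P2:I | bus: BusRdX
[15] P0: load  L3 | P0:S(30), P1:S(30), P2:S(30) | bus: BusRd
[16] P1: store L0 := 58 | P0:I, P1:M(58), P2:I | bus: none
[17] P2: load  L2 | P0:I, P1:I, P2:M(94) | bus: none
[18] P2: load  L3 | P0:S(30), P1:S(30), P2:S(30) | bus: none
[19] P1: load  L1 | P0:I, P1:E(0), P2:I | bus: none
[20] P2: store L3 := 80 | P0:I, P1:I, P2:M(80) | bus: BusUpgr
[21] P1: load  L4 | P0:S(87), P1:S(87), P2:S(87) | bus: none

bus = none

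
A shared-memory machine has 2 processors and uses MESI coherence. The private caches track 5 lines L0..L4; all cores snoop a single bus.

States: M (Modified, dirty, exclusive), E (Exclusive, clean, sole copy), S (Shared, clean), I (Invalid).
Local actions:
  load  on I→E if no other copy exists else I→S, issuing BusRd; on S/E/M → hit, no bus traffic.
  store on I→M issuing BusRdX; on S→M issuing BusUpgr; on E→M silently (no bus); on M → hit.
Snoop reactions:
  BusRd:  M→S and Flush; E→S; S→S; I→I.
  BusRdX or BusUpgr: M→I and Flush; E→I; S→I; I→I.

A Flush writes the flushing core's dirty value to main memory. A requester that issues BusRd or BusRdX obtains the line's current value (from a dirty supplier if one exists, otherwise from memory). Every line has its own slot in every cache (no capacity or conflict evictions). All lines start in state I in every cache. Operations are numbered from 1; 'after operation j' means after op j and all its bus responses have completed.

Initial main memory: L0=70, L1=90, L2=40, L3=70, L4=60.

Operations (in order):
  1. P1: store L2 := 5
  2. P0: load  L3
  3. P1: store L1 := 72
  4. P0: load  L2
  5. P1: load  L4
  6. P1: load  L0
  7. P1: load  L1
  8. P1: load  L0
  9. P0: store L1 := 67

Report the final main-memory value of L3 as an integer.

step 1: P1: store L2 := 5  ⟶  IM  (L2)  txn=BusRdX  M[L2]=40
step 2: P0: load  L3  ⟶  EI  (L3)  txn=BusRd  M[L3]=70
step 3: P1: store L1 := 72  ⟶  IM  (L1)  txn=BusRdX  M[L1]=90
step 4: P0: load  L2  ⟶  SS  (L2)  txn=BusRd+Flush  M[L2]=5
step 5: P1: load  L4  ⟶  IE  (L4)  txn=BusRd  M[L4]=60
step 6: P1: load  L0  ⟶  IE  (L0)  txn=BusRd  M[L0]=70
step 7: P1: load  L1  ⟶  IM  (L1)  txn=∅  M[L1]=90
step 8: P1: load  L0  ⟶  IE  (L0)  txn=∅  M[L0]=70
step 9: P0: store L1 := 67  ⟶  MI  (L1)  txn=BusRdX+Flush  M[L1]=72

memory[L3] = 70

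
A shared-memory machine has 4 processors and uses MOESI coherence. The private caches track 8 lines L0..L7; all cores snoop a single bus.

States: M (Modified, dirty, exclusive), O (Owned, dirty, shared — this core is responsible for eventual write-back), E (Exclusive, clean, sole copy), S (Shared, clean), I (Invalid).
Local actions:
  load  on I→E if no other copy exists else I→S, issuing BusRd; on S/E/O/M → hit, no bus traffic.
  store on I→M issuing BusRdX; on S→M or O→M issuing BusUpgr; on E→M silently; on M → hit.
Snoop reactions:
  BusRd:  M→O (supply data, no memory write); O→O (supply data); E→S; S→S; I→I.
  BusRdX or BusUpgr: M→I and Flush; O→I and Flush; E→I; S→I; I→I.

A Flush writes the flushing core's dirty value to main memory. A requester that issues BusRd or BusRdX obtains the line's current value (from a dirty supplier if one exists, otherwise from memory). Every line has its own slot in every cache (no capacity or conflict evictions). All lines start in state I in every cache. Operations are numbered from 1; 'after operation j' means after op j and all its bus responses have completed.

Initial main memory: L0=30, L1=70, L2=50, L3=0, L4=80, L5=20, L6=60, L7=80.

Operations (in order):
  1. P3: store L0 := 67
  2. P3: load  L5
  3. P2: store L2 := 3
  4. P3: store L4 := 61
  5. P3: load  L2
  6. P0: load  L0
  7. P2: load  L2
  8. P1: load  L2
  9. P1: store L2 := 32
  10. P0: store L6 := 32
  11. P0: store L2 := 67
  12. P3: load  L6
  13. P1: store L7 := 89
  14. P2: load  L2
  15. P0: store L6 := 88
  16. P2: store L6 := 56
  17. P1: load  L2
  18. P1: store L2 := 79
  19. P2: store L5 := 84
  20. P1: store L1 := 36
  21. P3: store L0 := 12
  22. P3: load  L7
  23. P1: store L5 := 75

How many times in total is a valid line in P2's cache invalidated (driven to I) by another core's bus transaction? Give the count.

invalidations = 3

[1] P3: store L0 := 67 | P0:I, P1:I, P2:I, P3:M(67) | bus: BusRdX
[2] P3: load  L5 | P0:I, P1:I, P2:I, P3:E(20) | bus: BusRd
[3] P2: store L2 := 3 | P0:I, P1:I, P2:M(3), P3:I | bus: BusRdX
[4] P3: store L4 := 61 | P0:I, P1:I, P2:I, P3:M(61) | bus: BusRdX
[5] P3: load  L2 | P0:I, P1:I, P2:O(3), P3:S(3) | bus: BusRd
[6] P0: load  L0 | P0:S(67), P1:I, P2:I, P3:O(67) | bus: BusRd
[7] P2: load  L2 | P0:I, P1:I, P2:O(3), P3:S(3) | bus: none
[8] P1: load  L2 | P0:I, P1:S(3), P2:O(3), P3:S(3) | bus: BusRd
[9] P1: store L2 := 32 | P0:I, P1:M(32), P2:I, P3:I | bus: BusUpgr,Flush
[10] P0: store L6 := 32 | P0:M(32), P1:I, P2:I, P3:I | bus: BusRdX
[11] P0: store L2 := 67 | P0:M(67), P1:I, P2:I, P3:I | bus: BusRdX,Flush
[12] P3: load  L6 | P0:O(32), P1:I, P2:I, P3:S(32) | bus: BusRd
[13] P1: store L7 := 89 | P0:I, P1:M(89), P2:I, P3:I | bus: BusRdX
[14] P2: load  L2 | P0:O(67), P1:I, P2:S(67), P3:I | bus: BusRd
[15] P0: store L6 := 88 | P0:M(88), P1:I, P2:I, P3:I | bus: BusUpgr
[16] P2: store L6 := 56 | P0:I, P1:I, P2:M(56), P3:I | bus: BusRdX,Flush
[17] P1: load  L2 | P0:O(67), P1:S(67), P2:S(67), P3:I | bus: BusRd
[18] P1: store L2 := 79 | P0:I, P1:M(79), P2:I, P3:I | bus: BusUpgr,Flush
[19] P2: store L5 := 84 | P0:I, P1:I, P2:M(84), P3:I | bus: BusRdX
[20] P1: store L1 := 36 | P0:I, P1:M(36), P2:I, P3:I | bus: BusRdX
[21] P3: store L0 := 12 | P0:I, P1:I, P2:I, P3:M(12) | bus: BusUpgr
[22] P3: load  L7 | P0:I, P1:O(89), P2:I, P3:S(89) | bus: BusRd
[23] P1: store L5 := 75 | P0:I, P1:M(75), P2:I, P3:I | bus: BusRdX,Flush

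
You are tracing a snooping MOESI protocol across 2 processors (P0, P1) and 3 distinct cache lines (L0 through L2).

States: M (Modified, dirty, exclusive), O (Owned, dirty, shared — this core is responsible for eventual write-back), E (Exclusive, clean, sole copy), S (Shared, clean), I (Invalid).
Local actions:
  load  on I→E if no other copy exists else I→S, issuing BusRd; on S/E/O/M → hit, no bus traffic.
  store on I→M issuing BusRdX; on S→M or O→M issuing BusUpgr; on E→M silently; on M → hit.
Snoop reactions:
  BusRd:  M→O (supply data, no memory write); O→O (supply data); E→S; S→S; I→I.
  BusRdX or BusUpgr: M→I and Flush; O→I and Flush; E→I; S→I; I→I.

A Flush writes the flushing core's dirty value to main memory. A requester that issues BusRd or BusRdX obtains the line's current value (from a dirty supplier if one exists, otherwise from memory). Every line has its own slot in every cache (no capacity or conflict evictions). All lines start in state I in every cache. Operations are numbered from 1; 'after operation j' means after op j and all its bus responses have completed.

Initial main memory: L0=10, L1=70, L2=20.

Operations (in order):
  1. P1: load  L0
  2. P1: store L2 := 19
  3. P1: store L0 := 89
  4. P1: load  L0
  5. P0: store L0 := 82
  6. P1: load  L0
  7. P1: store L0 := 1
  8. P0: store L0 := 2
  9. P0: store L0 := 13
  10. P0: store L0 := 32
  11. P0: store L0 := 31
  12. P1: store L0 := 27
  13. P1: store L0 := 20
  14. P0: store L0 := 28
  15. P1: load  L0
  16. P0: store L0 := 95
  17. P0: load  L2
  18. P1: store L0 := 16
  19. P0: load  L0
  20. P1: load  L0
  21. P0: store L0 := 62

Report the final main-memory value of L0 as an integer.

memory[L0] = 16

  op1 P1: load  L0 → I/E on L0; bus BusRd; mem=10
  op2 P1: store L2 := 19 → I/M on L2; bus BusRdX; mem=20
  op3 P1: store L0 := 89 → I/M on L0; bus (none); mem=10
  op4 P1: load  L0 → I/M on L0; bus (none); mem=10
  op5 P0: store L0 := 82 → M/I on L0; bus BusRdX Flush; mem=89
  op6 P1: load  L0 → O/S on L0; bus BusRd; mem=89
  op7 P1: store L0 := 1 → I/M on L0; bus BusUpgr Flush; mem=82
  op8 P0: store L0 := 2 → M/I on L0; bus BusRdX Flush; mem=1
  op9 P0: store L0 := 13 → M/I on L0; bus (none); mem=1
  op10 P0: store L0 := 32 → M/I on L0; bus (none); mem=1
  op11 P0: store L0 := 31 → M/I on L0; bus (none); mem=1
  op12 P1: store L0 := 27 → I/M on L0; bus BusRdX Flush; mem=31
  op13 P1: store L0 := 20 → I/M on L0; bus (none); mem=31
  op14 P0: store L0 := 28 → M/I on L0; bus BusRdX Flush; mem=20
  op15 P1: load  L0 → O/S on L0; bus BusRd; mem=20
  op16 P0: store L0 := 95 → M/I on L0; bus BusUpgr; mem=20
  op17 P0: load  L2 → S/O on L2; bus BusRd; mem=20
  op18 P1: store L0 := 16 → I/M on L0; bus BusRdX Flush; mem=95
  op19 P0: load  L0 → S/O on L0; bus BusRd; mem=95
  op20 P1: load  L0 → S/O on L0; bus (none); mem=95
  op21 P0: store L0 := 62 → M/I on L0; bus BusUpgr Flush; mem=16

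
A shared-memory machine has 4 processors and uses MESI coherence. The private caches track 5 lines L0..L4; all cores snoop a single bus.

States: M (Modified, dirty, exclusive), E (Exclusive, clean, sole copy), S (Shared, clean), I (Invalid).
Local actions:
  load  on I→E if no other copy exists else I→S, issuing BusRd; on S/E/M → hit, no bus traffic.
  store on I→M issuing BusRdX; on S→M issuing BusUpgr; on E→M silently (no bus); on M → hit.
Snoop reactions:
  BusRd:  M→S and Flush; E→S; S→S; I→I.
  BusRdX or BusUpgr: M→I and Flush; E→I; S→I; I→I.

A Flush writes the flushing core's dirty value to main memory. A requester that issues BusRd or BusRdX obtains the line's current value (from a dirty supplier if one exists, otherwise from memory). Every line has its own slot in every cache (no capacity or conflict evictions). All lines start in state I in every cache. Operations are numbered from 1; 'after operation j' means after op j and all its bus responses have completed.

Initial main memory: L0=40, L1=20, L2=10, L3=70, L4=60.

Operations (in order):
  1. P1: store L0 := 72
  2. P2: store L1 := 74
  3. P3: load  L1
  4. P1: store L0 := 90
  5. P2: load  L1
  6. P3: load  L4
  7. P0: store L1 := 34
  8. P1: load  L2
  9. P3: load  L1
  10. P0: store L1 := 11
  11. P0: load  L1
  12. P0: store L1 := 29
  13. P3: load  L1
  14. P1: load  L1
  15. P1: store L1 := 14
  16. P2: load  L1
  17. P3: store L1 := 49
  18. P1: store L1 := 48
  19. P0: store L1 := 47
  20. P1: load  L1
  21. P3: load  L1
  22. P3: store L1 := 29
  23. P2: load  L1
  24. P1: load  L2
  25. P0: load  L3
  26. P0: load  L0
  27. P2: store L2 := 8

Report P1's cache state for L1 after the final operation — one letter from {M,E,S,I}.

state = I

[1] P1: store L0 := 72 | P0:I, P1:M(72), P2:I, P3:I | bus: BusRdX
[2] P2: store L1 := 74 | P0:I, P1:I, P2:M(74), P3:I | bus: BusRdX
[3] P3: load  L1 | P0:I, P1:I, P2:S(74), P3:S(74) | bus: BusRd,Flush
[4] P1: store L0 := 90 | P0:I, P1:M(90), P2:I, P3:I | bus: none
[5] P2: load  L1 | P0:I, P1:I, P2:S(74), P3:S(74) | bus: none
[6] P3: load  L4 | P0:I, P1:I, P2:I, P3:E(60) | bus: BusRd
[7] P0: store L1 := 34 | P0:M(34), P1:I, P2:I, P3:I | bus: BusRdX
[8] P1: load  L2 | P0:I, P1:E(10), P2:I, P3:I | bus: BusRd
[9] P3: load  L1 | P0:S(34), P1:I, P2:I, P3:S(34) | bus: BusRd,Flush
[10] P0: store L1 := 11 | P0:M(11), P1:I, P2:I, P3:I | bus: BusUpgr
[11] P0: load  L1 | P0:M(11), P1:I, P2:I, P3:I | bus: none
[12] P0: store L1 := 29 | P0:M(29), P1:I, P2:I, P3:I | bus: none
[13] P3: load  L1 | P0:S(29), P1:I, P2:I, P3:S(29) | bus: BusRd,Flush
[14] P1: load  L1 | P0:S(29), P1:S(29), P2:I, P3:S(29) | bus: BusRd
[15] P1: store L1 := 14 | P0:I, P1:M(14), P2:I, P3:I | bus: BusUpgr
[16] P2: load  L1 | P0:I, P1:S(14), P2:S(14), P3:I | bus: BusRd,Flush
[17] P3: store L1 := 49 | P0:I, P1:I, P2:I, P3:M(49) | bus: BusRdX
[18] P1: store L1 := 48 | P0:I, P1:M(48), P2:I, P3:I | bus: BusRdX,Flush
[19] P0: store L1 := 47 | P0:M(47), P1:I, P2:I, P3:I | bus: BusRdX,Flush
[20] P1: load  L1 | P0:S(47), P1:S(47), P2:I, P3:I | bus: BusRd,Flush
[21] P3: load  L1 | P0:S(47), P1:S(47), P2:I, P3:S(47) | bus: BusRd
[22] P3: store L1 := 29 | P0:I, P1:I, P2:I, P3:M(29) | bus: BusUpgr
[23] P2: load  L1 | P0:I, P1:I, P2:S(29), P3:S(29) | bus: BusRd,Flush
[24] P1: load  L2 | P0:I, P1:E(10), P2:I, P3:I | bus: none
[25] P0: load  L3 | P0:E(70), P1:I, P2:I, P3:I | bus: BusRd
[26] P0: load  L0 | P0:S(90), P1:S(90), P2:I, P3:I | bus: BusRd,Flush
[27] P2: store L2 := 8 | P0:I, P1:I, P2:M(8), P3:I | bus: BusRdX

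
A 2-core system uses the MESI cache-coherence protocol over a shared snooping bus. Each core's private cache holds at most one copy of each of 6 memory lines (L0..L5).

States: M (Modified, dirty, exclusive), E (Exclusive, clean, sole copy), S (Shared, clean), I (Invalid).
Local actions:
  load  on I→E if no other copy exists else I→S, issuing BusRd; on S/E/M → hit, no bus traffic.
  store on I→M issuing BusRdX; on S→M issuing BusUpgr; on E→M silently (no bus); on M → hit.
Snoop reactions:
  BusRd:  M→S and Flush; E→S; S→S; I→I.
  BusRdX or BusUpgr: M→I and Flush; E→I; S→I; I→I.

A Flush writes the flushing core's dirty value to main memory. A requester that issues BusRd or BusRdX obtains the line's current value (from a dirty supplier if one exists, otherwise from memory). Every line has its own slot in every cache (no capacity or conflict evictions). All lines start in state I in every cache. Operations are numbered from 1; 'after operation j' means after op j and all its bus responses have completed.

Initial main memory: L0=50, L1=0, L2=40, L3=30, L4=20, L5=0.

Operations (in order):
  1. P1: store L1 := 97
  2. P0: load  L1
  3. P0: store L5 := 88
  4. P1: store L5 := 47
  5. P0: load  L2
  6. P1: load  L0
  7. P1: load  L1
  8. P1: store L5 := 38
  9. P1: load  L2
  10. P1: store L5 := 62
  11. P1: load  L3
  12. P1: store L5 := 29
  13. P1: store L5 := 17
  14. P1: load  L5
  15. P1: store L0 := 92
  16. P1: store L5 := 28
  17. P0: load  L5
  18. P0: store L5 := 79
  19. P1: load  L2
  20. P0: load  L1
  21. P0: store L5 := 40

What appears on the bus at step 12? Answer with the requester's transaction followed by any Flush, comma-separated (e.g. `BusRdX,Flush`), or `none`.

bus = none

step 1: P1: store L1 := 97  ⟶  IM  (L1)  txn=BusRdX  M[L1]=0
step 2: P0: load  L1  ⟶  SS  (L1)  txn=BusRd+Flush  M[L1]=97
step 3: P0: store L5 := 88  ⟶  MI  (L5)  txn=BusRdX  M[L5]=0
step 4: P1: store L5 := 47  ⟶  IM  (L5)  txn=BusRdX+Flush  M[L5]=88
step 5: P0: load  L2  ⟶  EI  (L2)  txn=BusRd  M[L2]=40
step 6: P1: load  L0  ⟶  IE  (L0)  txn=BusRd  M[L0]=50
step 7: P1: load  L1  ⟶  SS  (L1)  txn=∅  M[L1]=97
step 8: P1: store L5 := 38  ⟶  IM  (L5)  txn=∅  M[L5]=88
step 9: P1: load  L2  ⟶  SS  (L2)  txn=BusRd  M[L2]=40
step 10: P1: store L5 := 62  ⟶  IM  (L5)  txn=∅  M[L5]=88
step 11: P1: load  L3  ⟶  IE  (L3)  txn=BusRd  M[L3]=30
step 12: P1: store L5 := 29  ⟶  IM  (L5)  txn=∅  M[L5]=88
step 13: P1: store L5 := 17  ⟶  IM  (L5)  txn=∅  M[L5]=88
step 14: P1: load  L5  ⟶  IM  (L5)  txn=∅  M[L5]=88
step 15: P1: store L0 := 92  ⟶  IM  (L0)  txn=∅  M[L0]=50
step 16: P1: store L5 := 28  ⟶  IM  (L5)  txn=∅  M[L5]=88
step 17: P0: load  L5  ⟶  SS  (L5)  txn=BusRd+Flush  M[L5]=28
step 18: P0: store L5 := 79  ⟶  MI  (L5)  txn=BusUpgr  M[L5]=28
step 19: P1: load  L2  ⟶  SS  (L2)  txn=∅  M[L2]=40
step 20: P0: load  L1  ⟶  SS  (L1)  txn=∅  M[L1]=97
step 21: P0: store L5 := 40  ⟶  MI  (L5)  txn=∅  M[L5]=28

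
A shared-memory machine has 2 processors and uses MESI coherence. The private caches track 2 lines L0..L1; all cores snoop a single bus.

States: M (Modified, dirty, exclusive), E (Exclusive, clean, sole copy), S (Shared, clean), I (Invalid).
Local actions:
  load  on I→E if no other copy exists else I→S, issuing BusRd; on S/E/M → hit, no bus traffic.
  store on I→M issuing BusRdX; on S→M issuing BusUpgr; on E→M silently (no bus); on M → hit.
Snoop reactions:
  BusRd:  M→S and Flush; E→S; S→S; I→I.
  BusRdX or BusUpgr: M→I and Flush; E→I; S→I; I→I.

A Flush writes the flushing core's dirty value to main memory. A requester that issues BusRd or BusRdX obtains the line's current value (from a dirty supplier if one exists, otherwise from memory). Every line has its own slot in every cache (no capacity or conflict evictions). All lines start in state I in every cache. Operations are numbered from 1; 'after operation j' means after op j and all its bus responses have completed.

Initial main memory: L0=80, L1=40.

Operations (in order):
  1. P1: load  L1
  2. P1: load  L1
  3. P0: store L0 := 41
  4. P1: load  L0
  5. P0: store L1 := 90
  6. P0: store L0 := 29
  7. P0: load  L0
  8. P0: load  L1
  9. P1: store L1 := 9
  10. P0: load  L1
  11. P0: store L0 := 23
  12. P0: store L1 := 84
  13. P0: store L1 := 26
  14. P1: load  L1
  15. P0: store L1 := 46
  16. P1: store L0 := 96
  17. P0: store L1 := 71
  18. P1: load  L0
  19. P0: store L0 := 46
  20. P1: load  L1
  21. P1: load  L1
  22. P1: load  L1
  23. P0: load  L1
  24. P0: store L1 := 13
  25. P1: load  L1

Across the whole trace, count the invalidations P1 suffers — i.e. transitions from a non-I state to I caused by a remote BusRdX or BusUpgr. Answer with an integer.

invalidations = 6

[1] P1: load  L1 | P0:I, P1:E(40) | bus: BusRd
[2] P1: load  L1 | P0:I, P1:E(40) | bus: none
[3] P0: store L0 := 41 | P0:M(41), P1:I | bus: BusRdX
[4] P1: load  L0 | P0:S(41), P1:S(41) | bus: BusRd,Flush
[5] P0: store L1 := 90 | P0:M(90), P1:I | bus: BusRdX
[6] P0: store L0 := 29 | P0:M(29), P1:I | bus: BusUpgr
[7] P0: load  L0 | P0:M(29), P1:I | bus: none
[8] P0: load  L1 | P0:M(90), P1:I | bus: none
[9] P1: store L1 := 9 | P0:I, P1:M(9) | bus: BusRdX,Flush
[10] P0: load  L1 | P0:S(9), P1:S(9) | bus: BusRd,Flush
[11] P0: store L0 := 23 | P0:M(23), P1:I | bus: none
[12] P0: store L1 := 84 | P0:M(84), P1:I | bus: BusUpgr
[13] P0: store L1 := 26 | P0:M(26), P1:I | bus: none
[14] P1: load  L1 | P0:S(26), P1:S(26) | bus: BusRd,Flush
[15] P0: store L1 := 46 | P0:M(46), P1:I | bus: BusUpgr
[16] P1: store L0 := 96 | P0:I, P1:M(96) | bus: BusRdX,Flush
[17] P0: store L1 := 71 | P0:M(71), P1:I | bus: none
[18] P1: load  L0 | P0:I, P1:M(96) | bus: none
[19] P0: store L0 := 46 | P0:M(46), P1:I | bus: BusRdX,Flush
[20] P1: load  L1 | P0:S(71), P1:S(71) | bus: BusRd,Flush
[21] P1: load  L1 | P0:S(71), P1:S(71) | bus: none
[22] P1: load  L1 | P0:S(71), P1:S(71) | bus: none
[23] P0: load  L1 | P0:S(71), P1:S(71) | bus: none
[24] P0: store L1 := 13 | P0:M(13), P1:I | bus: BusUpgr
[25] P1: load  L1 | P0:S(13), P1:S(13) | bus: BusRd,Flush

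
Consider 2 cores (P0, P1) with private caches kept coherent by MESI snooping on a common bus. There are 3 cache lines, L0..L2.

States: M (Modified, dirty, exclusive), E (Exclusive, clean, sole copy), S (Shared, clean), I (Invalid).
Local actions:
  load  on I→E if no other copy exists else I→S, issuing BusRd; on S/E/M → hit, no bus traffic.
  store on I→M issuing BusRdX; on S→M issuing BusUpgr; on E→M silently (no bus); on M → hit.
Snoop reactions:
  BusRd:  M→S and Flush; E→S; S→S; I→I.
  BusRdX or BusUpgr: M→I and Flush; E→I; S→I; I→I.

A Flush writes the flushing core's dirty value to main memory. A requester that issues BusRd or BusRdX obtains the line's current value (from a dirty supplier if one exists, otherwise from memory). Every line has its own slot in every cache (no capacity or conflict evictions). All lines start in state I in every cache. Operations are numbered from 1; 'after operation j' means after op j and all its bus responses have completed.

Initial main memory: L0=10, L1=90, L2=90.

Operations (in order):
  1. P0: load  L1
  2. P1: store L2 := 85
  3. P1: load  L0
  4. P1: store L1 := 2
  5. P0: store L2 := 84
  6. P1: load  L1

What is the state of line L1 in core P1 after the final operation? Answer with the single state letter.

state = M

[1] P0: load  L1 | P0:E(90), P1:I | bus: BusRd
[2] P1: store L2 := 85 | P0:I, P1:M(85) | bus: BusRdX
[3] P1: load  L0 | P0:I, P1:E(10) | bus: BusRd
[4] P1: store L1 := 2 | P0:I, P1:M(2) | bus: BusRdX
[5] P0: store L2 := 84 | P0:M(84), P1:I | bus: BusRdX,Flush
[6] P1: load  L1 | P0:I, P1:M(2) | bus: none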